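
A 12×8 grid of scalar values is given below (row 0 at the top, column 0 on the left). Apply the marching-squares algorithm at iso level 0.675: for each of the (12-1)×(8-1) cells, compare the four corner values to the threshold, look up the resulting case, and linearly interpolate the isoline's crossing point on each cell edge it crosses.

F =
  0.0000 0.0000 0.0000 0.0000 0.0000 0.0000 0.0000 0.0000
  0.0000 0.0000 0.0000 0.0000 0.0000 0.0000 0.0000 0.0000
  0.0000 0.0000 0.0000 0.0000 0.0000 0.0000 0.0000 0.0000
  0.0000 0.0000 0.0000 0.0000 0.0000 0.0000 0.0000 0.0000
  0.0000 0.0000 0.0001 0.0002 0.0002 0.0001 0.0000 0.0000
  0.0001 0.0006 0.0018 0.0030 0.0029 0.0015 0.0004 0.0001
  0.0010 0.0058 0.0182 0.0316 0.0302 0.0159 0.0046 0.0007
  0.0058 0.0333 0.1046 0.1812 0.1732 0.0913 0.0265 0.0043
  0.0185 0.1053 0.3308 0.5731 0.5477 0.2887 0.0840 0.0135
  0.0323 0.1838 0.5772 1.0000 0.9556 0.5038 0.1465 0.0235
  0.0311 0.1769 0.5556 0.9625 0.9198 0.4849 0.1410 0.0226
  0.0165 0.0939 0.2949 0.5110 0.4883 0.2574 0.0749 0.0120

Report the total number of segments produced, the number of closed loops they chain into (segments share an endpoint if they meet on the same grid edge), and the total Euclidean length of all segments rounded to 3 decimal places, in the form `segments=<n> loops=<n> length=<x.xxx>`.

cell (8,2): code 0100 → (8.239,3.000)–(9.000,2.231)
cell (8,3): code 1100 → (8.312,4.000)–(8.239,3.000)
cell (8,4): code 1000 → (9.000,4.621)–(8.312,4.000)
cell (9,2): code 0110 → (9.000,2.231)–(10.000,2.293)
cell (9,4): code 1001 → (10.000,4.563)–(9.000,4.621)
cell (10,2): code 0010 → (10.000,2.293)–(10.637,3.000)
cell (10,3): code 0011 → (10.637,3.000)–(10.567,4.000)
cell (10,4): code 0001 → (10.567,4.000)–(10.000,4.563)
total: 8 segments, chained into 1 closed loop(s), length Σ = 7.767736

segments=8 loops=1 length=7.768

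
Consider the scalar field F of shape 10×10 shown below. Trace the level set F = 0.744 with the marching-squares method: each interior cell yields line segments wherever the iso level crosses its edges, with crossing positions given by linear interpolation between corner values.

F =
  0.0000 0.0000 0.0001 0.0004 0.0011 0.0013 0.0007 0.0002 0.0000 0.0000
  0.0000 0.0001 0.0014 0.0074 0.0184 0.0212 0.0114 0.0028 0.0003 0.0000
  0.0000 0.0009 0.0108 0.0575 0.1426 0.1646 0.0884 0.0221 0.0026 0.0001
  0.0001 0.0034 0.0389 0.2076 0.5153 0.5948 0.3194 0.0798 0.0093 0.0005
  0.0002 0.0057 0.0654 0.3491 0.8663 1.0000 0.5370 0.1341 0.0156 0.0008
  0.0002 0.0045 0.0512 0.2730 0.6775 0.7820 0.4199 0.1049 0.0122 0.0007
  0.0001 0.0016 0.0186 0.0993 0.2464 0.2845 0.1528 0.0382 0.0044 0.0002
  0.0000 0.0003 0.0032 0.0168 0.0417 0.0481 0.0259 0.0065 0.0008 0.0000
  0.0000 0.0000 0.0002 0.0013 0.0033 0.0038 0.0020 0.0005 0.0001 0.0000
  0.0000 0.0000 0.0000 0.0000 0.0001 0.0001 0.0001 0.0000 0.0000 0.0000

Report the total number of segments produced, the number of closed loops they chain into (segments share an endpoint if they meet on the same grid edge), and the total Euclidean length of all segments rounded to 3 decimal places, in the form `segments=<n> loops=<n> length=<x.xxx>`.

segments=8 loops=1 length=5.314

cell (3,3): code 0100 → (3.652,4.000)–(4.000,3.764)
cell (3,4): code 1100 → (3.368,5.000)–(3.652,4.000)
cell (3,5): code 1000 → (4.000,5.553)–(3.368,5.000)
cell (4,3): code 0010 → (4.000,3.764)–(4.648,4.000)
cell (4,4): code 0111 → (4.648,4.000)–(5.000,4.636)
cell (4,5): code 1001 → (5.000,5.105)–(4.000,5.553)
cell (5,4): code 0010 → (5.000,4.636)–(5.076,5.000)
cell (5,5): code 0001 → (5.076,5.000)–(5.000,5.105)
total: 8 segments, chained into 1 closed loop(s), length Σ = 5.314079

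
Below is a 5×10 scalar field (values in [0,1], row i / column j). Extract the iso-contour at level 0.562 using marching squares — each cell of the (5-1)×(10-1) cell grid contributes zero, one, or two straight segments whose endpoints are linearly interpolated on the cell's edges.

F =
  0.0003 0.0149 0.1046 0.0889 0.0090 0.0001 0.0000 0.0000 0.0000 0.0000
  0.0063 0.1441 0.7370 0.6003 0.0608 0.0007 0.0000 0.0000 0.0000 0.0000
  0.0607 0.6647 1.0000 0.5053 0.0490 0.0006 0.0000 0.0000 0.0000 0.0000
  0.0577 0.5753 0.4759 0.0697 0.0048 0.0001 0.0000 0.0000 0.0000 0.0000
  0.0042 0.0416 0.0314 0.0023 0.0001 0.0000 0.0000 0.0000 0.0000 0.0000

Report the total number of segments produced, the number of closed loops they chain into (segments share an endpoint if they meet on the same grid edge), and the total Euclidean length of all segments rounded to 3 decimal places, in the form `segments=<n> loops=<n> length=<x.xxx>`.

cell (0,1): code 0100 → (0.723,2.000)–(1.000,1.705)
cell (0,2): code 1100 → (0.925,3.000)–(0.723,2.000)
cell (0,3): code 1000 → (1.000,3.071)–(0.925,3.000)
cell (1,0): code 0100 → (1.803,1.000)–(2.000,0.830)
cell (1,1): code 1110 → (1.000,1.705)–(1.803,1.000)
cell (1,2): code 1011 → (2.000,2.885)–(1.403,3.000)
cell (1,3): code 0001 → (1.403,3.000)–(1.000,3.071)
cell (2,0): code 0110 → (2.000,0.830)–(3.000,0.974)
cell (2,1): code 1011 → (3.000,1.134)–(2.836,2.000)
cell (2,2): code 0001 → (2.836,2.000)–(2.000,2.885)
cell (3,0): code 0010 → (3.000,0.974)–(3.025,1.000)
cell (3,1): code 0001 → (3.025,1.000)–(3.000,1.134)
total: 12 segments, chained into 1 closed loop(s), length Σ = 7.155162

segments=12 loops=1 length=7.155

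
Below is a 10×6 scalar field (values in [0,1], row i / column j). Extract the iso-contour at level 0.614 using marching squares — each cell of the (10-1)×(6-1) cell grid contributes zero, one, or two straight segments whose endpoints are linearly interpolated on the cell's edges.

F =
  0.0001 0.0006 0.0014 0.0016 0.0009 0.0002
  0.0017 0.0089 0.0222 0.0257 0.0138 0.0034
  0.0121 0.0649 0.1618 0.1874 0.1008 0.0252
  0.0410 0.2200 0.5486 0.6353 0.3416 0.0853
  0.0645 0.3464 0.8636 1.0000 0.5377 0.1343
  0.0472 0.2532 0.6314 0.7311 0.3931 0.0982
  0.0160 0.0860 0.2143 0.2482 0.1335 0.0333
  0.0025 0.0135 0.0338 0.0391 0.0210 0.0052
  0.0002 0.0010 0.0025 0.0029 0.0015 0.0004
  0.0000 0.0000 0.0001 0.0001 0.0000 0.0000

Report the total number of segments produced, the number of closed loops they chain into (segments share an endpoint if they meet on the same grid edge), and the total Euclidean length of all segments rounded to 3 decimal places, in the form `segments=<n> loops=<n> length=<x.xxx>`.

cell (2,2): code 0100 → (2.952,3.000)–(3.000,2.754)
cell (2,3): code 1000 → (3.000,3.073)–(2.952,3.000)
cell (3,1): code 0100 → (3.208,2.000)–(4.000,1.517)
cell (3,2): code 1110 → (3.000,2.754)–(3.208,2.000)
cell (3,3): code 1001 → (4.000,3.835)–(3.000,3.073)
cell (4,1): code 0110 → (4.000,1.517)–(5.000,1.954)
cell (4,3): code 1001 → (5.000,3.346)–(4.000,3.835)
cell (5,1): code 0010 → (5.000,1.954)–(5.042,2.000)
cell (5,2): code 0011 → (5.042,2.000)–(5.242,3.000)
cell (5,3): code 0001 → (5.242,3.000)–(5.000,3.346)
total: 10 segments, chained into 1 closed loop(s), length Σ = 7.013648

segments=10 loops=1 length=7.014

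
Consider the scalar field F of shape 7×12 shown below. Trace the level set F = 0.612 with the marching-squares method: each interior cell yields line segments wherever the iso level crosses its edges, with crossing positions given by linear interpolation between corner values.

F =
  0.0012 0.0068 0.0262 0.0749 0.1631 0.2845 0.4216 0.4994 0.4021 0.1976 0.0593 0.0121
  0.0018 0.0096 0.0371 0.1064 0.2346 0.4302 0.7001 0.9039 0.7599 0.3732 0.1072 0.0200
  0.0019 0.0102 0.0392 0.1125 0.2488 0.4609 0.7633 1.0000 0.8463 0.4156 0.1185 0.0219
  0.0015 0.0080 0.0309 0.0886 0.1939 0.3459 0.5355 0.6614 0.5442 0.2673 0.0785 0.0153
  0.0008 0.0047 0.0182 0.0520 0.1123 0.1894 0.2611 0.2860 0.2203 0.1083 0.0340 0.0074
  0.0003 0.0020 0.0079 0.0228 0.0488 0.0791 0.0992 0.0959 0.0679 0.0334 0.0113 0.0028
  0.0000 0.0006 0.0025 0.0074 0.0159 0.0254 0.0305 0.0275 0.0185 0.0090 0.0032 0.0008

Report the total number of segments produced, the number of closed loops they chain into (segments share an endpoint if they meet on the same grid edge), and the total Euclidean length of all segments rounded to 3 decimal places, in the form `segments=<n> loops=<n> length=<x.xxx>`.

cell (0,5): code 0100 → (0.684,6.000)–(1.000,5.674)
cell (0,6): code 1100 → (0.278,7.000)–(0.684,6.000)
cell (0,7): code 1100 → (0.587,8.000)–(0.278,7.000)
cell (0,8): code 1000 → (1.000,8.382)–(0.587,8.000)
cell (1,5): code 0110 → (1.000,5.674)–(2.000,5.500)
cell (1,8): code 1001 → (2.000,8.544)–(1.000,8.382)
cell (2,5): code 0010 → (2.000,5.500)–(2.664,6.000)
cell (2,6): code 0111 → (2.664,6.000)–(3.000,6.608)
cell (2,7): code 1011 → (3.000,7.422)–(2.776,8.000)
cell (2,8): code 0001 → (2.776,8.000)–(2.000,8.544)
cell (3,6): code 0010 → (3.000,6.608)–(3.132,7.000)
cell (3,7): code 0001 → (3.132,7.000)–(3.000,7.422)
total: 12 segments, chained into 1 closed loop(s), length Σ = 9.120186

segments=12 loops=1 length=9.120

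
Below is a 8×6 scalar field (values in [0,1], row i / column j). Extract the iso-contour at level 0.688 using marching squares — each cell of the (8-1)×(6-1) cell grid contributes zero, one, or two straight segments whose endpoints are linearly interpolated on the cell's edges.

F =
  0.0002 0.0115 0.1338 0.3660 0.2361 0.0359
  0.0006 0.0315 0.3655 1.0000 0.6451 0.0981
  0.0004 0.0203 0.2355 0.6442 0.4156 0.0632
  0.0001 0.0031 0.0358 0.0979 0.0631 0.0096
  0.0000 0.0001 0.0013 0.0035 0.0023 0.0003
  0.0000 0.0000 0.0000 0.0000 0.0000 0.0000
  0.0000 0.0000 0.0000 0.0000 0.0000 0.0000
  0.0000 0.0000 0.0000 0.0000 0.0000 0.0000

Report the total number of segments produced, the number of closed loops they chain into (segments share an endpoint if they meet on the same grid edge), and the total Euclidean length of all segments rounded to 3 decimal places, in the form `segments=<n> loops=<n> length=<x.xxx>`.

segments=4 loops=1 length=3.950

cell (0,2): code 0100 → (0.508,3.000)–(1.000,2.508)
cell (0,3): code 1000 → (1.000,3.879)–(0.508,3.000)
cell (1,2): code 0010 → (1.000,2.508)–(1.877,3.000)
cell (1,3): code 0001 → (1.877,3.000)–(1.000,3.879)
total: 4 segments, chained into 1 closed loop(s), length Σ = 3.950216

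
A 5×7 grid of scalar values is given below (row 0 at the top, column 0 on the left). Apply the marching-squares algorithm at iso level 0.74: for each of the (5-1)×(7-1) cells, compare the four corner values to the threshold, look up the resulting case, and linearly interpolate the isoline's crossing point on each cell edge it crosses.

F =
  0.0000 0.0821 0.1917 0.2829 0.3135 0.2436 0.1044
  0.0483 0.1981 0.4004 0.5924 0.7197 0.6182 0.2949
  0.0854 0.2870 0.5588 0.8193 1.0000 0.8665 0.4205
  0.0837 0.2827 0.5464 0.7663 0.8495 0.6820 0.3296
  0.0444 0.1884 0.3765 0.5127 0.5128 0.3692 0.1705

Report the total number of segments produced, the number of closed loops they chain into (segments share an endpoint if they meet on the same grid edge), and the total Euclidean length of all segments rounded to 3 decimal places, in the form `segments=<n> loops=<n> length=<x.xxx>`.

cell (1,2): code 0100 → (1.651,3.000)–(2.000,2.696)
cell (1,3): code 1100 → (1.072,4.000)–(1.651,3.000)
cell (1,4): code 1100 → (1.491,5.000)–(1.072,4.000)
cell (1,5): code 1000 → (2.000,5.284)–(1.491,5.000)
cell (2,2): code 0110 → (2.000,2.696)–(3.000,2.880)
cell (2,4): code 1011 → (3.000,4.654)–(2.686,5.000)
cell (2,5): code 0001 → (2.686,5.000)–(2.000,5.284)
cell (3,2): code 0010 → (3.000,2.880)–(3.104,3.000)
cell (3,3): code 0011 → (3.104,3.000)–(3.325,4.000)
cell (3,4): code 0001 → (3.325,4.000)–(3.000,4.654)
total: 10 segments, chained into 1 closed loop(s), length Σ = 7.424836

segments=10 loops=1 length=7.425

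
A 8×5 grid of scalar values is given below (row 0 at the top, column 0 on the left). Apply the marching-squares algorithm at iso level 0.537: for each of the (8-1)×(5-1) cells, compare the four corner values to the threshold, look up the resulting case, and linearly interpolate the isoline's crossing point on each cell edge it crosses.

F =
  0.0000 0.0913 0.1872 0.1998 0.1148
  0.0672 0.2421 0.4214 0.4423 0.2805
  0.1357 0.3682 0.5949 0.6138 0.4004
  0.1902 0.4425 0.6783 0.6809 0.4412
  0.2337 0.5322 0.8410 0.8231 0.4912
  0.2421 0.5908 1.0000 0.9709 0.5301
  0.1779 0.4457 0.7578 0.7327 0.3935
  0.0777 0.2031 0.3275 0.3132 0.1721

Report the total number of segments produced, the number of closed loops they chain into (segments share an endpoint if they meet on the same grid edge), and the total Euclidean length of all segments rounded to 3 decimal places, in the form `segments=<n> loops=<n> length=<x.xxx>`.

cell (1,1): code 0100 → (1.666,2.000)–(2.000,1.745)
cell (1,2): code 1100 → (1.552,3.000)–(1.666,2.000)
cell (1,3): code 1000 → (2.000,3.360)–(1.552,3.000)
cell (2,1): code 0110 → (2.000,1.745)–(3.000,1.401)
cell (2,3): code 1001 → (3.000,3.600)–(2.000,3.360)
cell (3,1): code 0110 → (3.000,1.401)–(4.000,1.016)
cell (3,3): code 1001 → (4.000,3.862)–(3.000,3.600)
cell (4,0): code 0100 → (4.082,1.000)–(5.000,0.846)
cell (4,1): code 1110 → (4.000,1.016)–(4.082,1.000)
cell (4,3): code 1001 → (5.000,3.984)–(4.000,3.862)
cell (5,0): code 0010 → (5.000,0.846)–(5.371,1.000)
cell (5,1): code 0111 → (5.371,1.000)–(6.000,1.293)
cell (5,3): code 1001 → (6.000,3.577)–(5.000,3.984)
cell (6,1): code 0010 → (6.000,1.293)–(6.513,2.000)
cell (6,2): code 0011 → (6.513,2.000)–(6.467,3.000)
cell (6,3): code 0001 → (6.467,3.000)–(6.000,3.577)
total: 16 segments, chained into 1 closed loop(s), length Σ = 13.006586

segments=16 loops=1 length=13.007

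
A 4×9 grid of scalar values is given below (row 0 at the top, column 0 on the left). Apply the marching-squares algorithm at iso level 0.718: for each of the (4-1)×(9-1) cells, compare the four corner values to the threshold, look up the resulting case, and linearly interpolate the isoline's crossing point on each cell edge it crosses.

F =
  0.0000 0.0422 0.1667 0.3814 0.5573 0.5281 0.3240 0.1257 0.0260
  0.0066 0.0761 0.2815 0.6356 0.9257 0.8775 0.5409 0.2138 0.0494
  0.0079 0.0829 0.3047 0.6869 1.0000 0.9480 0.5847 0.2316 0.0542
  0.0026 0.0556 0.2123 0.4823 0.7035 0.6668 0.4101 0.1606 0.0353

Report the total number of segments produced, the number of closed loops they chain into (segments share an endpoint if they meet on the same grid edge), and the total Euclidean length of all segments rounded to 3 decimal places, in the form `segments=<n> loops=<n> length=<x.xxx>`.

segments=8 loops=1 length=7.958

cell (0,3): code 0100 → (0.436,4.000)–(1.000,3.284)
cell (0,4): code 1100 → (0.544,5.000)–(0.436,4.000)
cell (0,5): code 1000 → (1.000,5.474)–(0.544,5.000)
cell (1,3): code 0110 → (1.000,3.284)–(2.000,3.099)
cell (1,5): code 1001 → (2.000,5.633)–(1.000,5.474)
cell (2,3): code 0010 → (2.000,3.099)–(2.951,4.000)
cell (2,4): code 0011 → (2.951,4.000)–(2.818,5.000)
cell (2,5): code 0001 → (2.818,5.000)–(2.000,5.633)
total: 8 segments, chained into 1 closed loop(s), length Σ = 7.957541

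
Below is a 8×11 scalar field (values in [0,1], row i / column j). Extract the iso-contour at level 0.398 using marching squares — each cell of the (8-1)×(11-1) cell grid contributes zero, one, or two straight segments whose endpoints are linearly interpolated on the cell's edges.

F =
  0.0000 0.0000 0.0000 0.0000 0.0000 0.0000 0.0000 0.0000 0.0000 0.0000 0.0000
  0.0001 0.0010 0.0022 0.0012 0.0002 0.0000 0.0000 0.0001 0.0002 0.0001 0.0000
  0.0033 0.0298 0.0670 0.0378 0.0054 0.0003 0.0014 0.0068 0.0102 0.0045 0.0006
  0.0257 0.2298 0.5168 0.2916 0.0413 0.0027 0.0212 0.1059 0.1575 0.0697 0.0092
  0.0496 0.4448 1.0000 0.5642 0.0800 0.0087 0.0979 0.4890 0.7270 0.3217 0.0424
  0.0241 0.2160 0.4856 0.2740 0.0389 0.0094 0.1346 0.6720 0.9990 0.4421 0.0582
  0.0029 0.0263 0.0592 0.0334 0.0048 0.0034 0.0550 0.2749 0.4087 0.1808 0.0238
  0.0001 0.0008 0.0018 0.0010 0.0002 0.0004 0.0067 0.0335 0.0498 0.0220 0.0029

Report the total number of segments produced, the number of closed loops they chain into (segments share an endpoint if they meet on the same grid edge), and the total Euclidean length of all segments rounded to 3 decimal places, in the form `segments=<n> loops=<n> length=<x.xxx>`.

cell (2,1): code 0100 → (2.736,2.000)–(3.000,1.586)
cell (2,2): code 1000 → (3.000,2.528)–(2.736,2.000)
cell (3,0): code 0100 → (3.782,1.000)–(4.000,0.882)
cell (3,1): code 1110 → (3.000,1.586)–(3.782,1.000)
cell (3,2): code 1101 → (3.390,3.000)–(3.000,2.528)
cell (3,3): code 1000 → (4.000,3.343)–(3.390,3.000)
cell (3,6): code 0100 → (3.762,7.000)–(4.000,6.767)
cell (3,7): code 1100 → (3.422,8.000)–(3.762,7.000)
cell (3,8): code 1000 → (4.000,8.812)–(3.422,8.000)
cell (4,0): code 0010 → (4.000,0.882)–(4.205,1.000)
cell (4,1): code 0111 → (4.205,1.000)–(5.000,1.675)
cell (4,2): code 1011 → (5.000,2.414)–(4.573,3.000)
cell (4,3): code 0001 → (4.573,3.000)–(4.000,3.343)
cell (4,6): code 0110 → (4.000,6.767)–(5.000,6.490)
cell (4,8): code 1101 → (4.634,9.000)–(4.000,8.812)
cell (4,9): code 1000 → (5.000,9.115)–(4.634,9.000)
cell (5,1): code 0010 → (5.000,1.675)–(5.205,2.000)
cell (5,2): code 0001 → (5.205,2.000)–(5.000,2.414)
cell (5,6): code 0010 → (5.000,6.490)–(5.690,7.000)
cell (5,7): code 0111 → (5.690,7.000)–(6.000,7.920)
cell (5,8): code 1011 → (6.000,8.047)–(5.169,9.000)
cell (5,9): code 0001 → (5.169,9.000)–(5.000,9.115)
cell (6,7): code 0010 → (6.000,7.920)–(6.030,8.000)
cell (6,8): code 0001 → (6.030,8.000)–(6.000,8.047)
total: 24 segments, chained into 2 closed loop(s), length Σ = 15.044262

segments=24 loops=2 length=15.044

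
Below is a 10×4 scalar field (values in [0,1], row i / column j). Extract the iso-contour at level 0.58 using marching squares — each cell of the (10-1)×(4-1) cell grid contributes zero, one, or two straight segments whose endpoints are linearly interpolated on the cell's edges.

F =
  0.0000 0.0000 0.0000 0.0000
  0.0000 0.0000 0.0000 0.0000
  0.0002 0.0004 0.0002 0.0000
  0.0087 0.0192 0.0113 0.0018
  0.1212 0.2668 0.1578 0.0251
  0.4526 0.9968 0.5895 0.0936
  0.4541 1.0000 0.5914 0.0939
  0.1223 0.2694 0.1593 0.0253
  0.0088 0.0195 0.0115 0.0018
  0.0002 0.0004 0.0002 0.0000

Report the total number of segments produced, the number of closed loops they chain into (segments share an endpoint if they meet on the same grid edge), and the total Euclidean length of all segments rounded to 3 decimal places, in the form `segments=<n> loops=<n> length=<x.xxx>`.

cell (4,0): code 0100 → (4.429,1.000)–(5.000,0.234)
cell (4,1): code 1100 → (4.978,2.000)–(4.429,1.000)
cell (4,2): code 1000 → (5.000,2.019)–(4.978,2.000)
cell (5,0): code 0110 → (5.000,0.234)–(6.000,0.231)
cell (5,2): code 1001 → (6.000,2.023)–(5.000,2.019)
cell (6,0): code 0010 → (6.000,0.231)–(6.575,1.000)
cell (6,1): code 0011 → (6.575,1.000)–(6.026,2.000)
cell (6,2): code 0001 → (6.026,2.000)–(6.000,2.023)
total: 8 segments, chained into 1 closed loop(s), length Σ = 6.261160

segments=8 loops=1 length=6.261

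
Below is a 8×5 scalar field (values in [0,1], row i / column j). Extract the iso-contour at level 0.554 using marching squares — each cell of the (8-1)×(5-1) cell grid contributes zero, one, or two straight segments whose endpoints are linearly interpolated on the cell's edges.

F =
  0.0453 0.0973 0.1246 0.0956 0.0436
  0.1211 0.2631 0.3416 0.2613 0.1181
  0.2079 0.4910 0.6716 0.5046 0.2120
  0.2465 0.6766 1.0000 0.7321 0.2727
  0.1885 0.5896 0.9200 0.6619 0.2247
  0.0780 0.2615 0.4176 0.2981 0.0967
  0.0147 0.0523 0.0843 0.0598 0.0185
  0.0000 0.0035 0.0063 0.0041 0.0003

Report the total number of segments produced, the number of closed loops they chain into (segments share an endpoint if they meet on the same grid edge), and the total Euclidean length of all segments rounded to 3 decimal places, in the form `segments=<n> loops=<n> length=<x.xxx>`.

segments=12 loops=1 length=8.799

cell (1,1): code 0100 → (1.644,2.000)–(2.000,1.349)
cell (1,2): code 1000 → (2.000,2.704)–(1.644,2.000)
cell (2,0): code 0100 → (2.339,1.000)–(3.000,0.715)
cell (2,1): code 1110 → (2.000,1.349)–(2.339,1.000)
cell (2,2): code 1101 → (2.217,3.000)–(2.000,2.704)
cell (2,3): code 1000 → (3.000,3.388)–(2.217,3.000)
cell (3,0): code 0110 → (3.000,0.715)–(4.000,0.911)
cell (3,3): code 1001 → (4.000,3.247)–(3.000,3.388)
cell (4,0): code 0010 → (4.000,0.911)–(4.109,1.000)
cell (4,1): code 0011 → (4.109,1.000)–(4.729,2.000)
cell (4,2): code 0011 → (4.729,2.000)–(4.297,3.000)
cell (4,3): code 0001 → (4.297,3.000)–(4.000,3.247)
total: 12 segments, chained into 1 closed loop(s), length Σ = 8.799116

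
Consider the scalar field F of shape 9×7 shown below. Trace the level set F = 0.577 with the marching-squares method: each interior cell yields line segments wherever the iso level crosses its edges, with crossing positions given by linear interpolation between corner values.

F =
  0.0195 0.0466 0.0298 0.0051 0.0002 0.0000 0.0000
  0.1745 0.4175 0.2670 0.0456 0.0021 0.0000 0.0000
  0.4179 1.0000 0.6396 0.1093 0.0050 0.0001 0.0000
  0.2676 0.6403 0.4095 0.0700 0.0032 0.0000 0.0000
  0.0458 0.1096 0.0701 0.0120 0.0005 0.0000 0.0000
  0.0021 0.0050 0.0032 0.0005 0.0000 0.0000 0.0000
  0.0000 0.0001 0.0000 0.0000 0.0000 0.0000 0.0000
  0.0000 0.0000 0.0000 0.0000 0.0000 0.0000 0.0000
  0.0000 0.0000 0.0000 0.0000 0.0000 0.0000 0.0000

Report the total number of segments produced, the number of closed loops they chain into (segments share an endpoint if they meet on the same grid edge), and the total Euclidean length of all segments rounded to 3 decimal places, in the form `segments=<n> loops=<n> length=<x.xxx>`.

cell (1,0): code 0100 → (1.274,1.000)–(2.000,0.273)
cell (1,1): code 1100 → (1.832,2.000)–(1.274,1.000)
cell (1,2): code 1000 → (2.000,2.118)–(1.832,2.000)
cell (2,0): code 0110 → (2.000,0.273)–(3.000,0.830)
cell (2,1): code 1011 → (3.000,1.274)–(2.272,2.000)
cell (2,2): code 0001 → (2.272,2.000)–(2.000,2.118)
cell (3,0): code 0010 → (3.000,0.830)–(3.119,1.000)
cell (3,1): code 0001 → (3.119,1.000)–(3.000,1.274)
total: 8 segments, chained into 1 closed loop(s), length Σ = 5.353563

segments=8 loops=1 length=5.354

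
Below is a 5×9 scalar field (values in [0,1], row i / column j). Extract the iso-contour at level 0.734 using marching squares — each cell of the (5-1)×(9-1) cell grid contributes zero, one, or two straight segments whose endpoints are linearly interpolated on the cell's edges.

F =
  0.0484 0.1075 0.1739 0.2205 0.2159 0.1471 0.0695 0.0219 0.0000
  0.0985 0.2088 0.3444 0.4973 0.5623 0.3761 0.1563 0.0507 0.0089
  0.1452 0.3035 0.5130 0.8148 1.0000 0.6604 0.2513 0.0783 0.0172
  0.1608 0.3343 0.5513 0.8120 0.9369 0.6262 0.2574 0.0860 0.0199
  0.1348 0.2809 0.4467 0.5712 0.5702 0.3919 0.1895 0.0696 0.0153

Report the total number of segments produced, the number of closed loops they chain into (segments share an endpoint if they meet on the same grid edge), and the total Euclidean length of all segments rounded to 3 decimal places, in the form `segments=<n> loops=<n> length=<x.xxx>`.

segments=8 loops=1 length=6.753

cell (1,2): code 0100 → (1.746,3.000)–(2.000,2.732)
cell (1,3): code 1100 → (1.392,4.000)–(1.746,3.000)
cell (1,4): code 1000 → (2.000,4.783)–(1.392,4.000)
cell (2,2): code 0110 → (2.000,2.732)–(3.000,2.701)
cell (2,4): code 1001 → (3.000,4.653)–(2.000,4.783)
cell (3,2): code 0010 → (3.000,2.701)–(3.324,3.000)
cell (3,3): code 0011 → (3.324,3.000)–(3.553,4.000)
cell (3,4): code 0001 → (3.553,4.000)–(3.000,4.653)
total: 8 segments, chained into 1 closed loop(s), length Σ = 6.753120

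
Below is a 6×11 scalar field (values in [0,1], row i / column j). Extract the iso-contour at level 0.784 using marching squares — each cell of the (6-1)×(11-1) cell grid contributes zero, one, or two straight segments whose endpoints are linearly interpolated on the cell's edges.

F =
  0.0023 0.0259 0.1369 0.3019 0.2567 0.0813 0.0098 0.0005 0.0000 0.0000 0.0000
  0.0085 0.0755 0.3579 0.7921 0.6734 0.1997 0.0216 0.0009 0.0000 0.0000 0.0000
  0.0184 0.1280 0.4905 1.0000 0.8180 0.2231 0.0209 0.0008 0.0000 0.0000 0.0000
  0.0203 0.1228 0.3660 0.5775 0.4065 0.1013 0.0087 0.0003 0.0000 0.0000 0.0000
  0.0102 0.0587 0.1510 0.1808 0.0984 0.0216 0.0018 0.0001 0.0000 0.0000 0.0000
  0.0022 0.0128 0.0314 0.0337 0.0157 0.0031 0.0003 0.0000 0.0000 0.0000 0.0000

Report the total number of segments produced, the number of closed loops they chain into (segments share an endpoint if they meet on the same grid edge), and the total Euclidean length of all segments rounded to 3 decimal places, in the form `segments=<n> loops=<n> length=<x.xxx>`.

segments=8 loops=1 length=4.474

cell (0,2): code 0100 → (0.983,3.000)–(1.000,2.981)
cell (0,3): code 1000 → (1.000,3.068)–(0.983,3.000)
cell (1,2): code 0110 → (1.000,2.981)–(2.000,2.576)
cell (1,3): code 1101 → (1.765,4.000)–(1.000,3.068)
cell (1,4): code 1000 → (2.000,4.057)–(1.765,4.000)
cell (2,2): code 0010 → (2.000,2.576)–(2.511,3.000)
cell (2,3): code 0011 → (2.511,3.000)–(2.083,4.000)
cell (2,4): code 0001 → (2.083,4.000)–(2.000,4.057)
total: 8 segments, chained into 1 closed loop(s), length Σ = 4.474210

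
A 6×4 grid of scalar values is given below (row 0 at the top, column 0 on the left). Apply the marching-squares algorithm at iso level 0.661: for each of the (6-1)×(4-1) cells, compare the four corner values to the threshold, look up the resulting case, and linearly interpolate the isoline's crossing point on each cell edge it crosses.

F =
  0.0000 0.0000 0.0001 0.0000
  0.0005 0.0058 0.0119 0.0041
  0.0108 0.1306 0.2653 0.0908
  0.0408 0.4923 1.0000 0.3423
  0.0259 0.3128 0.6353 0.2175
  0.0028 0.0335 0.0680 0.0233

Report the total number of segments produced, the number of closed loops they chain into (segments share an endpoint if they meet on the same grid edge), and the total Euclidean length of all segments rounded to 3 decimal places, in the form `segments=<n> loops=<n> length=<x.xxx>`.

cell (2,1): code 0100 → (2.539,2.000)–(3.000,1.332)
cell (2,2): code 1000 → (3.000,2.515)–(2.539,2.000)
cell (3,1): code 0010 → (3.000,1.332)–(3.930,2.000)
cell (3,2): code 0001 → (3.930,2.000)–(3.000,2.515)
total: 4 segments, chained into 1 closed loop(s), length Σ = 3.710793

segments=4 loops=1 length=3.711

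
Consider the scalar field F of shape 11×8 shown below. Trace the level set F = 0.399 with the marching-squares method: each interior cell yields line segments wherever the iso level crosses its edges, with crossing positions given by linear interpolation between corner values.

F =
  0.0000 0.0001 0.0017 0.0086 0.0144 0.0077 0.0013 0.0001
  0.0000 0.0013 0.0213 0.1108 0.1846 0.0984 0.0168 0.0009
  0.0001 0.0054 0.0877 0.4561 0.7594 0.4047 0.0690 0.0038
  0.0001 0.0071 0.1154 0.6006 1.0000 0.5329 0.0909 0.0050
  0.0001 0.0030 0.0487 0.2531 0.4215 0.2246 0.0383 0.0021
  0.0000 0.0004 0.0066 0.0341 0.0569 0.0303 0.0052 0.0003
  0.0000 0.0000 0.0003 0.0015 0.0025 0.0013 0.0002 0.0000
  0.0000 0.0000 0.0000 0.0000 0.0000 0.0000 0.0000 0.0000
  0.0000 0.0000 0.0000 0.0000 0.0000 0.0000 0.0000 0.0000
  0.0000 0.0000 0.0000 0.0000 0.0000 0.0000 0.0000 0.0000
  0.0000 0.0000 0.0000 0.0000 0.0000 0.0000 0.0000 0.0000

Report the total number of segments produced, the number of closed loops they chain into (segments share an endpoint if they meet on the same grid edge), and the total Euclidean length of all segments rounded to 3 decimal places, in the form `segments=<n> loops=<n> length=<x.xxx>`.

segments=12 loops=1 length=8.131

cell (1,2): code 0100 → (1.835,3.000)–(2.000,2.845)
cell (1,3): code 1100 → (1.373,4.000)–(1.835,3.000)
cell (1,4): code 1100 → (1.981,5.000)–(1.373,4.000)
cell (1,5): code 1000 → (2.000,5.017)–(1.981,5.000)
cell (2,2): code 0110 → (2.000,2.845)–(3.000,2.585)
cell (2,5): code 1001 → (3.000,5.303)–(2.000,5.017)
cell (3,2): code 0010 → (3.000,2.585)–(3.580,3.000)
cell (3,3): code 0111 → (3.580,3.000)–(4.000,3.866)
cell (3,4): code 1011 → (4.000,4.114)–(3.434,5.000)
cell (3,5): code 0001 → (3.434,5.000)–(3.000,5.303)
cell (4,3): code 0010 → (4.000,3.866)–(4.062,4.000)
cell (4,4): code 0001 → (4.062,4.000)–(4.000,4.114)
total: 12 segments, chained into 1 closed loop(s), length Σ = 8.131120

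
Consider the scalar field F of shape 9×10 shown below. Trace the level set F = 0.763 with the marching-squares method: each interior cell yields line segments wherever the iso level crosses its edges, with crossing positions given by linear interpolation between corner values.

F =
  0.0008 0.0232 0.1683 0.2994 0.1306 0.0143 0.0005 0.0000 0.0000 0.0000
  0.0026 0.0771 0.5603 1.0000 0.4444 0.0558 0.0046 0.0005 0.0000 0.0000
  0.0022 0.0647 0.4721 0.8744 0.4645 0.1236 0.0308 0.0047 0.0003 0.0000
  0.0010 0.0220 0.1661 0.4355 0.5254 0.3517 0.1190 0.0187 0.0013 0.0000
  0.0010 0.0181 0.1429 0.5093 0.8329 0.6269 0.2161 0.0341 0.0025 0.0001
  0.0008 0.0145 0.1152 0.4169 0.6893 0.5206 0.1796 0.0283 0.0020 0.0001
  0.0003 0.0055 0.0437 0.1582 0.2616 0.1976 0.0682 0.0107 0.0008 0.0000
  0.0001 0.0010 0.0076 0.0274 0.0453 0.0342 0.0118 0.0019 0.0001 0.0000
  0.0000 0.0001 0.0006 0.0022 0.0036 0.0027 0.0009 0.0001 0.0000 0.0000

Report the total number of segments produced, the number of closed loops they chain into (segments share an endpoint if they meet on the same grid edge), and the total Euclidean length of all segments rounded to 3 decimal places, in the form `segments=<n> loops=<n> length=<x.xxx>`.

cell (0,2): code 0100 → (0.662,3.000)–(1.000,2.461)
cell (0,3): code 1000 → (1.000,3.427)–(0.662,3.000)
cell (1,2): code 0110 → (1.000,2.461)–(2.000,2.723)
cell (1,3): code 1001 → (2.000,3.272)–(1.000,3.427)
cell (2,2): code 0010 → (2.000,2.723)–(2.254,3.000)
cell (2,3): code 0001 → (2.254,3.000)–(2.000,3.272)
cell (3,3): code 0100 → (3.773,4.000)–(4.000,3.784)
cell (3,4): code 1000 → (4.000,4.339)–(3.773,4.000)
cell (4,3): code 0010 → (4.000,3.784)–(4.487,4.000)
cell (4,4): code 0001 → (4.487,4.000)–(4.000,4.339)
total: 10 segments, chained into 2 closed loop(s), length Σ = 5.821883

segments=10 loops=2 length=5.822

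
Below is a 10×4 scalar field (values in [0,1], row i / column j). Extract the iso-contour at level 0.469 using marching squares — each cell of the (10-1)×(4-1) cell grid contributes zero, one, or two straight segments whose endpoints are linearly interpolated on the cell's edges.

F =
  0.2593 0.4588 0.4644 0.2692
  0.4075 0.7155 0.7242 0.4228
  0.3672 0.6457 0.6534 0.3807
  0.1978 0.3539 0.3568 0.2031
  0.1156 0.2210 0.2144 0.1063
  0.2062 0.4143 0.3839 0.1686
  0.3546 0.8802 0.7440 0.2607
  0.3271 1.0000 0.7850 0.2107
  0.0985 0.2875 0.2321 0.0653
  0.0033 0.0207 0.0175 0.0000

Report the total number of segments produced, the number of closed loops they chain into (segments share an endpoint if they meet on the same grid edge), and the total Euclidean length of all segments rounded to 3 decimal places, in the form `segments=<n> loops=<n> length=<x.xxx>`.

segments=16 loops=2 length=16.404

cell (0,0): code 0100 → (0.040,1.000)–(1.000,0.200)
cell (0,1): code 1100 → (0.018,2.000)–(0.040,1.000)
cell (0,2): code 1000 → (1.000,2.847)–(0.018,2.000)
cell (1,0): code 0110 → (1.000,0.200)–(2.000,0.366)
cell (1,2): code 1001 → (2.000,2.676)–(1.000,2.847)
cell (2,0): code 0010 → (2.000,0.366)–(2.606,1.000)
cell (2,1): code 0011 → (2.606,1.000)–(2.622,2.000)
cell (2,2): code 0001 → (2.622,2.000)–(2.000,2.676)
cell (5,0): code 0100 → (5.117,1.000)–(6.000,0.218)
cell (5,1): code 1100 → (5.236,2.000)–(5.117,1.000)
cell (5,2): code 1000 → (6.000,2.569)–(5.236,2.000)
cell (6,0): code 0110 → (6.000,0.218)–(7.000,0.211)
cell (6,2): code 1001 → (7.000,2.550)–(6.000,2.569)
cell (7,0): code 0010 → (7.000,0.211)–(7.745,1.000)
cell (7,1): code 0011 → (7.745,1.000)–(7.572,2.000)
cell (7,2): code 0001 → (7.572,2.000)–(7.000,2.550)
total: 16 segments, chained into 2 closed loop(s), length Σ = 16.403772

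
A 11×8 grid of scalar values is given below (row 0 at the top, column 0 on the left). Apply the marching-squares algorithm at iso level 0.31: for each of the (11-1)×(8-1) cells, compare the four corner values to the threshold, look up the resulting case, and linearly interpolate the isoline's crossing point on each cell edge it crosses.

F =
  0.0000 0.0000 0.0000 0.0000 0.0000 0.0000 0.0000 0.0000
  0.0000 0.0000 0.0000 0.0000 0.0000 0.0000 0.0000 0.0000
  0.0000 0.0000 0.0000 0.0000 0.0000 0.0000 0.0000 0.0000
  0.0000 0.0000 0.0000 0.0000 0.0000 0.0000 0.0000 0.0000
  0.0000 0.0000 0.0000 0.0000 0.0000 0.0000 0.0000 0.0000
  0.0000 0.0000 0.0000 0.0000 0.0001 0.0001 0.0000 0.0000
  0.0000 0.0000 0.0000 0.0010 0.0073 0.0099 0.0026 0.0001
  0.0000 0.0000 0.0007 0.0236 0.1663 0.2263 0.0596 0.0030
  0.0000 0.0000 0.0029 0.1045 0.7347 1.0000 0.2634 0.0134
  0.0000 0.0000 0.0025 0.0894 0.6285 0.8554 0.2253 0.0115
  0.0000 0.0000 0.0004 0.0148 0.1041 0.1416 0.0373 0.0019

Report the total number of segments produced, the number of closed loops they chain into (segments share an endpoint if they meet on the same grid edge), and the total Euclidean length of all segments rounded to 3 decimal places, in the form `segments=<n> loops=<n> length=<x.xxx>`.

segments=8 loops=1 length=8.330

cell (7,3): code 0100 → (7.253,4.000)–(8.000,3.326)
cell (7,4): code 1100 → (7.108,5.000)–(7.253,4.000)
cell (7,5): code 1000 → (8.000,5.937)–(7.108,5.000)
cell (8,3): code 0110 → (8.000,3.326)–(9.000,3.409)
cell (8,5): code 1001 → (9.000,5.866)–(8.000,5.937)
cell (9,3): code 0010 → (9.000,3.409)–(9.607,4.000)
cell (9,4): code 0011 → (9.607,4.000)–(9.764,5.000)
cell (9,5): code 0001 → (9.764,5.000)–(9.000,5.866)
total: 8 segments, chained into 1 closed loop(s), length Σ = 8.330046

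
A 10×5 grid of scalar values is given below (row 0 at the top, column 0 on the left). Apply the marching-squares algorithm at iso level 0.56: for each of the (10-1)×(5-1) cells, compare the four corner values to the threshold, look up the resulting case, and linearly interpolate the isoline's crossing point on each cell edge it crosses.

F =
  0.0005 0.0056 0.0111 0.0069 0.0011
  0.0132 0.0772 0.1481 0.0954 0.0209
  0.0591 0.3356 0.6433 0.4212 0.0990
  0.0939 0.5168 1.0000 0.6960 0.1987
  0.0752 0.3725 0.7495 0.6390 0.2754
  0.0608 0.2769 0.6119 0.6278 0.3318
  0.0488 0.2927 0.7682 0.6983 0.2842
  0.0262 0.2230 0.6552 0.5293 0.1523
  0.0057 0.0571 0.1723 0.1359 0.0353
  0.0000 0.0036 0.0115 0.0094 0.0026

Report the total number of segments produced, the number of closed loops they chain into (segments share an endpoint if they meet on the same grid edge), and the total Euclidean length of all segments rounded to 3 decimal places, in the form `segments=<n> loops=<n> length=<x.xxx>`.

segments=16 loops=1 length=12.759

cell (1,1): code 0100 → (1.832,2.000)–(2.000,1.729)
cell (1,2): code 1000 → (2.000,2.375)–(1.832,2.000)
cell (2,1): code 0110 → (2.000,1.729)–(3.000,1.089)
cell (2,2): code 1101 → (2.505,3.000)–(2.000,2.375)
cell (2,3): code 1000 → (3.000,3.273)–(2.505,3.000)
cell (3,1): code 0110 → (3.000,1.089)–(4.000,1.497)
cell (3,3): code 1001 → (4.000,3.217)–(3.000,3.273)
cell (4,1): code 0110 → (4.000,1.497)–(5.000,1.845)
cell (4,3): code 1001 → (5.000,3.229)–(4.000,3.217)
cell (5,1): code 0110 → (5.000,1.845)–(6.000,1.562)
cell (5,3): code 1001 → (6.000,3.334)–(5.000,3.229)
cell (6,1): code 0110 → (6.000,1.562)–(7.000,1.780)
cell (6,2): code 1011 → (7.000,2.756)–(6.818,3.000)
cell (6,3): code 0001 → (6.818,3.000)–(6.000,3.334)
cell (7,1): code 0010 → (7.000,1.780)–(7.197,2.000)
cell (7,2): code 0001 → (7.197,2.000)–(7.000,2.756)
total: 16 segments, chained into 1 closed loop(s), length Σ = 12.759463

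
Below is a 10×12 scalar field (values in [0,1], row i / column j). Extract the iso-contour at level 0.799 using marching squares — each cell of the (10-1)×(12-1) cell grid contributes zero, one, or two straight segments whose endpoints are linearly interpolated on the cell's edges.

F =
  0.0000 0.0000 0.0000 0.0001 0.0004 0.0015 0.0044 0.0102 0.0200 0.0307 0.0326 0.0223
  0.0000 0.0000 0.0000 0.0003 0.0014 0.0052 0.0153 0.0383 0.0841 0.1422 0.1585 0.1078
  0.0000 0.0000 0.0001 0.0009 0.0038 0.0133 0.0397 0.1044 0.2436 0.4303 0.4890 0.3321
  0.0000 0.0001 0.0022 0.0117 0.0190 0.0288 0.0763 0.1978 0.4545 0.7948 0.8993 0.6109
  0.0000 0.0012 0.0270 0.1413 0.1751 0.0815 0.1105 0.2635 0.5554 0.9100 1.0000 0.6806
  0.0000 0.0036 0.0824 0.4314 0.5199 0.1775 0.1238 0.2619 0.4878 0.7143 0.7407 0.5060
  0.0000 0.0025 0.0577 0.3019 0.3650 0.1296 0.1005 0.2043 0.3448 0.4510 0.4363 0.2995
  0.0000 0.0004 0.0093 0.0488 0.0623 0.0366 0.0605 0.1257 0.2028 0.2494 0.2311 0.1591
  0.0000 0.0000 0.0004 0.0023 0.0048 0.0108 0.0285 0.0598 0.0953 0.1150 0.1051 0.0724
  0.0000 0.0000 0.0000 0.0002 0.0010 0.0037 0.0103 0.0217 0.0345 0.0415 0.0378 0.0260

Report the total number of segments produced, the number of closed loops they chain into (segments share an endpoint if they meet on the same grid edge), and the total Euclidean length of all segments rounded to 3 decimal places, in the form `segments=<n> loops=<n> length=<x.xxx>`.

segments=8 loops=1 length=6.189

cell (2,9): code 0100 → (2.756,10.000)–(3.000,9.040)
cell (2,10): code 1000 → (3.000,10.348)–(2.756,10.000)
cell (3,8): code 0100 → (3.036,9.000)–(4.000,8.687)
cell (3,9): code 1110 → (3.000,9.040)–(3.036,9.000)
cell (3,10): code 1001 → (4.000,10.629)–(3.000,10.348)
cell (4,8): code 0010 → (4.000,8.687)–(4.567,9.000)
cell (4,9): code 0011 → (4.567,9.000)–(4.775,10.000)
cell (4,10): code 0001 → (4.775,10.000)–(4.000,10.629)
total: 8 segments, chained into 1 closed loop(s), length Σ = 6.189487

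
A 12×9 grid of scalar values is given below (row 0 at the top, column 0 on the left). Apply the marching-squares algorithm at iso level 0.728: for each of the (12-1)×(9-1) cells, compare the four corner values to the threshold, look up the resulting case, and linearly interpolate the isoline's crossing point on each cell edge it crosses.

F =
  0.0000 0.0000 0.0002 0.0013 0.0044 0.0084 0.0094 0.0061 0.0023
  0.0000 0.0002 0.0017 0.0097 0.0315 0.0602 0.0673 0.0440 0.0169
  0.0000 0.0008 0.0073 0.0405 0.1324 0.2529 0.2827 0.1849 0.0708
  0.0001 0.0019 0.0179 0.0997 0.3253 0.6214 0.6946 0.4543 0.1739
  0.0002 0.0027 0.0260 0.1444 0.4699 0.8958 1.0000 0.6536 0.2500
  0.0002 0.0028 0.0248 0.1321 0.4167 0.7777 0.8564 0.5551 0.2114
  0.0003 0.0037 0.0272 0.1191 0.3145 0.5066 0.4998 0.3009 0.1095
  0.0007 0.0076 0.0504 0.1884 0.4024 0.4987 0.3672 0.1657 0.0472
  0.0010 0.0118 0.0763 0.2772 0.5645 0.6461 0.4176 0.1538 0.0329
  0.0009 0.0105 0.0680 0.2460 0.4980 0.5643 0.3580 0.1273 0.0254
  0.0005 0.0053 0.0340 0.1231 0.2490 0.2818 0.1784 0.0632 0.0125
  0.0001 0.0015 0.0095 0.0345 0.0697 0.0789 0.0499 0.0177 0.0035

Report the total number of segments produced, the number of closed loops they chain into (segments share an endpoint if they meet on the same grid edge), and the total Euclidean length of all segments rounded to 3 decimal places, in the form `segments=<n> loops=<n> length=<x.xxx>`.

cell (3,4): code 0100 → (3.388,5.000)–(4.000,4.606)
cell (3,5): code 1100 → (3.109,6.000)–(3.388,5.000)
cell (3,6): code 1000 → (4.000,6.785)–(3.109,6.000)
cell (4,4): code 0110 → (4.000,4.606)–(5.000,4.862)
cell (4,6): code 1001 → (5.000,6.426)–(4.000,6.785)
cell (5,4): code 0010 → (5.000,4.862)–(5.183,5.000)
cell (5,5): code 0011 → (5.183,5.000)–(5.360,6.000)
cell (5,6): code 0001 → (5.360,6.000)–(5.000,6.426)
total: 8 segments, chained into 1 closed loop(s), length Σ = 6.850524

segments=8 loops=1 length=6.851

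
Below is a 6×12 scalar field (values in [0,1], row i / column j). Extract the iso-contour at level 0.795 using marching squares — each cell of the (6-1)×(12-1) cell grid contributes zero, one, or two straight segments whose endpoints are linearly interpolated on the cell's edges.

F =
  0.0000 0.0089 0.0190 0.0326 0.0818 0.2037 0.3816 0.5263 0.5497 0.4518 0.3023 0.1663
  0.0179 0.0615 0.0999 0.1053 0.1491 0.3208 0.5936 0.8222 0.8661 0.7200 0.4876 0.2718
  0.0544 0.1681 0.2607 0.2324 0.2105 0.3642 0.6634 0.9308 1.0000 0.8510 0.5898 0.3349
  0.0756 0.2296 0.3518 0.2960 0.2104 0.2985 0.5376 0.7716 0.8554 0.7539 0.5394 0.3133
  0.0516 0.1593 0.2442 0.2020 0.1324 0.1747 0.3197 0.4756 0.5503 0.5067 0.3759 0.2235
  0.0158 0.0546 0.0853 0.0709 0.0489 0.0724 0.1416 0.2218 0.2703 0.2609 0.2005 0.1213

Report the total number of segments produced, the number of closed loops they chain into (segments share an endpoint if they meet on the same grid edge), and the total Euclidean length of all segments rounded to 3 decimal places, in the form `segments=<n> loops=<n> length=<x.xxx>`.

cell (0,6): code 0100 → (0.908,7.000)–(1.000,6.881)
cell (0,7): code 1100 → (0.775,8.000)–(0.908,7.000)
cell (0,8): code 1000 → (1.000,8.487)–(0.775,8.000)
cell (1,6): code 0110 → (1.000,6.881)–(2.000,6.492)
cell (1,8): code 1101 → (1.573,9.000)–(1.000,8.487)
cell (1,9): code 1000 → (2.000,9.214)–(1.573,9.000)
cell (2,6): code 0010 → (2.000,6.492)–(2.853,7.000)
cell (2,7): code 0111 → (2.853,7.000)–(3.000,7.279)
cell (2,8): code 1011 → (3.000,8.595)–(2.577,9.000)
cell (2,9): code 0001 → (2.577,9.000)–(2.000,9.214)
cell (3,7): code 0010 → (3.000,7.279)–(3.198,8.000)
cell (3,8): code 0001 → (3.198,8.000)–(3.000,8.595)
total: 12 segments, chained into 1 closed loop(s), length Σ = 7.899268

segments=12 loops=1 length=7.899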